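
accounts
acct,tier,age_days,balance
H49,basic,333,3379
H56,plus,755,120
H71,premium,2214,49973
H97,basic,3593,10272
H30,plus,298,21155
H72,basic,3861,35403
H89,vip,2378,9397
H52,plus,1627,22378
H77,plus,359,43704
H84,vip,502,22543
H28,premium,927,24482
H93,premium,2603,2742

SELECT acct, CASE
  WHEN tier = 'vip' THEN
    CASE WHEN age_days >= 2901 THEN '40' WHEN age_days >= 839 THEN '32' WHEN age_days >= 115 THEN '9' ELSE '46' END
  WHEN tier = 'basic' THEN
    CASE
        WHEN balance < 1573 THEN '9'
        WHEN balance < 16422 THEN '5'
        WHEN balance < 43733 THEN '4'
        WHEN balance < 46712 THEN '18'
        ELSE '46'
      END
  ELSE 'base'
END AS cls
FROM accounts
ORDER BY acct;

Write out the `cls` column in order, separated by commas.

base, base, 5, base, base, base, 4, base, 9, 32, base, 5

acct=H28: tier='premium' → outer ELSE → base
acct=H30: tier='plus' → outer ELSE → base
acct=H49: tier='basic' → inner[balance < 16422] → 5
acct=H52: tier='plus' → outer ELSE → base
acct=H56: tier='plus' → outer ELSE → base
acct=H71: tier='premium' → outer ELSE → base
acct=H72: tier='basic' → inner[balance < 43733] → 4
acct=H77: tier='plus' → outer ELSE → base
acct=H84: tier='vip' → inner[age_days >= 115] → 9
acct=H89: tier='vip' → inner[age_days >= 839] → 32
acct=H93: tier='premium' → outer ELSE → base
acct=H97: tier='basic' → inner[balance < 16422] → 5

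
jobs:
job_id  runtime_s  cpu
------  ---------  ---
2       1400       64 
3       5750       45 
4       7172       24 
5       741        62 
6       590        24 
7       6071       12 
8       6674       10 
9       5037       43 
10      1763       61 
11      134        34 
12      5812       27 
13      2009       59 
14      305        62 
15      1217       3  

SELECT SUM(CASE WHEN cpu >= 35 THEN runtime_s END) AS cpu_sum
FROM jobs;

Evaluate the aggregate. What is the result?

job_id=2: ✓ → 1400
job_id=3: ✓ → 5750
job_id=4: ✗
job_id=5: ✓ → 741
job_id=6: ✗
job_id=7: ✗
job_id=8: ✗
job_id=9: ✓ → 5037
job_id=10: ✓ → 1763
job_id=11: ✗
job_id=12: ✗
job_id=13: ✓ → 2009
job_id=14: ✓ → 305
job_id=15: ✗
cpu_sum = 1400 + 5750 + 741 + 5037 + 1763 + 2009 + 305 = 17005

17005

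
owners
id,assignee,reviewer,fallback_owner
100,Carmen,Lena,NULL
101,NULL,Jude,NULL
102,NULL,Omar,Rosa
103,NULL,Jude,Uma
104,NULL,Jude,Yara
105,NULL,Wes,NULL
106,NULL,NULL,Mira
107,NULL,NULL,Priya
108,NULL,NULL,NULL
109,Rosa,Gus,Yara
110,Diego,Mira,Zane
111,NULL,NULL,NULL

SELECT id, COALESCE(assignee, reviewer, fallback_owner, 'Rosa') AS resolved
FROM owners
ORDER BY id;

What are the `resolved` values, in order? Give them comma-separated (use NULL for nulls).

Carmen, Jude, Omar, Jude, Jude, Wes, Mira, Priya, Rosa, Rosa, Diego, Rosa

id=100: assignee=Carmen → Carmen
id=101: assignee=NULL, reviewer=Jude → Jude
id=102: assignee=NULL, reviewer=Omar → Omar
id=103: assignee=NULL, reviewer=Jude → Jude
id=104: assignee=NULL, reviewer=Jude → Jude
id=105: assignee=NULL, reviewer=Wes → Wes
id=106: assignee=NULL, reviewer=NULL, fallback_owner=Mira → Mira
id=107: assignee=NULL, reviewer=NULL, fallback_owner=Priya → Priya
id=108: assignee=NULL, reviewer=NULL, fallback_owner=NULL, → literal Rosa → Rosa
id=109: assignee=Rosa → Rosa
id=110: assignee=Diego → Diego
id=111: assignee=NULL, reviewer=NULL, fallback_owner=NULL, → literal Rosa → Rosa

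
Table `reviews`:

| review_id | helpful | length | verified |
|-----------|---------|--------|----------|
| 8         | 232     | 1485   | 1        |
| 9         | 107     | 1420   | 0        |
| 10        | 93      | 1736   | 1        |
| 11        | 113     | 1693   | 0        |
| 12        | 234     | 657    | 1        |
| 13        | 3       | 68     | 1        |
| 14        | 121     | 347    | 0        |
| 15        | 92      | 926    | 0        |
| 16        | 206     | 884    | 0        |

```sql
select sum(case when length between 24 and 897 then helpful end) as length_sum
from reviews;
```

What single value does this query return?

review_id=8: ✗
review_id=9: ✗
review_id=10: ✗
review_id=11: ✗
review_id=12: ✓ → 234
review_id=13: ✓ → 3
review_id=14: ✓ → 121
review_id=15: ✗
review_id=16: ✓ → 206
length_sum = 234 + 3 + 121 + 206 = 564

564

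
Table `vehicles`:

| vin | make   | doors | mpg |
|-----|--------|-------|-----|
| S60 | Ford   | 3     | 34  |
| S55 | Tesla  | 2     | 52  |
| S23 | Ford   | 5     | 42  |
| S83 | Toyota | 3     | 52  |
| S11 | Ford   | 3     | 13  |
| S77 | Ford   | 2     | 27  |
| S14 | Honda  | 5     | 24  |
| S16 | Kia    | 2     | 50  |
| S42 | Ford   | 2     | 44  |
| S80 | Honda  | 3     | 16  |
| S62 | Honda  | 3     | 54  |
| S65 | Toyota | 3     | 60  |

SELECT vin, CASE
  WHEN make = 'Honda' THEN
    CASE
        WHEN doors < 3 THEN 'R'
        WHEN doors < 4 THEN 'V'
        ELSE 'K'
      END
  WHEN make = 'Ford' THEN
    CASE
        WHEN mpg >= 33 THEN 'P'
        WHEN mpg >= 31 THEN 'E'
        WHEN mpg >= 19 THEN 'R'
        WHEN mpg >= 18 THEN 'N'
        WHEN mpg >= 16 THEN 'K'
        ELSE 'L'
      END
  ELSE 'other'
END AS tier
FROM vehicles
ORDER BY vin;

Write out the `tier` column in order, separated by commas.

L, K, other, P, P, other, P, V, other, R, V, other

vin=S11: make='Ford' → inner[ELSE] → L
vin=S14: make='Honda' → inner[ELSE] → K
vin=S16: make='Kia' → outer ELSE → other
vin=S23: make='Ford' → inner[mpg >= 33] → P
vin=S42: make='Ford' → inner[mpg >= 33] → P
vin=S55: make='Tesla' → outer ELSE → other
vin=S60: make='Ford' → inner[mpg >= 33] → P
vin=S62: make='Honda' → inner[doors < 4] → V
vin=S65: make='Toyota' → outer ELSE → other
vin=S77: make='Ford' → inner[mpg >= 19] → R
vin=S80: make='Honda' → inner[doors < 4] → V
vin=S83: make='Toyota' → outer ELSE → other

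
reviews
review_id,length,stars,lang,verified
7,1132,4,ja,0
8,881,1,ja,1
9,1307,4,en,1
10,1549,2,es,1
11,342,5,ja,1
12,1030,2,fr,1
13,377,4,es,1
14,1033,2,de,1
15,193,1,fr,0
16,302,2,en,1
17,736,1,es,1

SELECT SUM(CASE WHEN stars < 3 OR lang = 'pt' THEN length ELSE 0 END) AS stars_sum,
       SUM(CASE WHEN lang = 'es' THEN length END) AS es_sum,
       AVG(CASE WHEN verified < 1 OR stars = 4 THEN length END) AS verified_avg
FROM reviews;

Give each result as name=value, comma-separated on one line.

stars_sum=5724, es_sum=2662, verified_avg=752.25

[stars_sum: stars < 3 OR lang = 'pt']
review_id=7: ✗
review_id=8: ✓ → 881
review_id=9: ✗
review_id=10: ✓ → 1549
review_id=11: ✗
review_id=12: ✓ → 1030
review_id=13: ✗
review_id=14: ✓ → 1033
review_id=15: ✓ → 193
review_id=16: ✓ → 302
review_id=17: ✓ → 736
stars_sum = 881 + 1549 + 1030 + 1033 + 193 + 302 + 736 = 5724
—
[es_sum: lang = 'es']
review_id=7: ✗
review_id=8: ✗
review_id=9: ✗
review_id=10: ✓ → 1549
review_id=11: ✗
review_id=12: ✗
review_id=13: ✓ → 377
review_id=14: ✗
review_id=15: ✗
review_id=16: ✗
review_id=17: ✓ → 736
es_sum = 1549 + 377 + 736 = 2662
—
[verified_avg: verified < 1 OR stars = 4]
review_id=7: ✓ → 1132
review_id=8: ✗
review_id=9: ✓ → 1307
review_id=10: ✗
review_id=11: ✗
review_id=12: ✗
review_id=13: ✓ → 377
review_id=14: ✗
review_id=15: ✓ → 193
review_id=16: ✗
review_id=17: ✗
verified_avg = (1132 + 1307 + 377 + 193) / 4 = 752.25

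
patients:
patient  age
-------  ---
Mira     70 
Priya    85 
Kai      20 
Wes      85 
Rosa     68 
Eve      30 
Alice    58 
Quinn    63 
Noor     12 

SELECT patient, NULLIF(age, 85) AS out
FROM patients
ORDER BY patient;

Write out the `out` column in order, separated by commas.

patient=Alice: age=58 vs 85: differ → 58
patient=Eve: age=30 vs 85: differ → 30
patient=Kai: age=20 vs 85: differ → 20
patient=Mira: age=70 vs 85: differ → 70
patient=Noor: age=12 vs 85: differ → 12
patient=Priya: age=85 vs 85: equal → NULL
patient=Quinn: age=63 vs 85: differ → 63
patient=Rosa: age=68 vs 85: differ → 68
patient=Wes: age=85 vs 85: equal → NULL

58, 30, 20, 70, 12, NULL, 63, 68, NULL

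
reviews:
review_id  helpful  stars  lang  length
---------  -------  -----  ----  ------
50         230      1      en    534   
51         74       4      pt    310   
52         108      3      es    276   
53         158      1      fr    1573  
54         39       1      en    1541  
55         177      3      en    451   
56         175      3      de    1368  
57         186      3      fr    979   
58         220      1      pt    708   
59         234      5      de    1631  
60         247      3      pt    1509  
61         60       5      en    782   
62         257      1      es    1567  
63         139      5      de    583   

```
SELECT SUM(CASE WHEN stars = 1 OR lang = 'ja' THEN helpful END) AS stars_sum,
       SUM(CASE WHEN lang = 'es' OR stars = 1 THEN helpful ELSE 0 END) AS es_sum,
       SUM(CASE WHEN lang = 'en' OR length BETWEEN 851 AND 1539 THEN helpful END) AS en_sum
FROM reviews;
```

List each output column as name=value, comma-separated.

[stars_sum: stars = 1 OR lang = 'ja']
review_id=50: ✓ → 230
review_id=51: ✗
review_id=52: ✗
review_id=53: ✓ → 158
review_id=54: ✓ → 39
review_id=55: ✗
review_id=56: ✗
review_id=57: ✗
review_id=58: ✓ → 220
review_id=59: ✗
review_id=60: ✗
review_id=61: ✗
review_id=62: ✓ → 257
review_id=63: ✗
stars_sum = 230 + 158 + 39 + 220 + 257 = 904
—
[es_sum: lang = 'es' OR stars = 1]
review_id=50: ✓ → 230
review_id=51: ✗
review_id=52: ✓ → 108
review_id=53: ✓ → 158
review_id=54: ✓ → 39
review_id=55: ✗
review_id=56: ✗
review_id=57: ✗
review_id=58: ✓ → 220
review_id=59: ✗
review_id=60: ✗
review_id=61: ✗
review_id=62: ✓ → 257
review_id=63: ✗
es_sum = 230 + 108 + 158 + 39 + 220 + 257 = 1012
—
[en_sum: lang = 'en' OR length BETWEEN 851 AND 1539]
review_id=50: ✓ → 230
review_id=51: ✗
review_id=52: ✗
review_id=53: ✗
review_id=54: ✓ → 39
review_id=55: ✓ → 177
review_id=56: ✓ → 175
review_id=57: ✓ → 186
review_id=58: ✗
review_id=59: ✗
review_id=60: ✓ → 247
review_id=61: ✓ → 60
review_id=62: ✗
review_id=63: ✗
en_sum = 230 + 39 + 177 + 175 + 186 + 247 + 60 = 1114

stars_sum=904, es_sum=1012, en_sum=1114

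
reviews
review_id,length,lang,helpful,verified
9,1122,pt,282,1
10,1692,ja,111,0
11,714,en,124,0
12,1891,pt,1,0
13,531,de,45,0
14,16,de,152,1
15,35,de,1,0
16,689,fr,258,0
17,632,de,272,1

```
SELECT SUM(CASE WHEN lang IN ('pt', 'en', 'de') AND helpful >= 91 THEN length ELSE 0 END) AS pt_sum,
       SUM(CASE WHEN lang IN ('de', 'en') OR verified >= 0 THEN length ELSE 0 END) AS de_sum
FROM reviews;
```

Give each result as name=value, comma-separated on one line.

pt_sum=2484, de_sum=7322

[pt_sum: lang IN ('pt', 'en', 'de') AND helpful >= 91]
review_id=9: ✓ → 1122
review_id=10: ✗
review_id=11: ✓ → 714
review_id=12: ✗
review_id=13: ✗
review_id=14: ✓ → 16
review_id=15: ✗
review_id=16: ✗
review_id=17: ✓ → 632
pt_sum = 1122 + 714 + 16 + 632 = 2484
—
[de_sum: lang IN ('de', 'en') OR verified >= 0]
review_id=9: ✓ → 1122
review_id=10: ✓ → 1692
review_id=11: ✓ → 714
review_id=12: ✓ → 1891
review_id=13: ✓ → 531
review_id=14: ✓ → 16
review_id=15: ✓ → 35
review_id=16: ✓ → 689
review_id=17: ✓ → 632
de_sum = 1122 + 1692 + 714 + 1891 + 531 + 16 + 35 + 689 + 632 = 7322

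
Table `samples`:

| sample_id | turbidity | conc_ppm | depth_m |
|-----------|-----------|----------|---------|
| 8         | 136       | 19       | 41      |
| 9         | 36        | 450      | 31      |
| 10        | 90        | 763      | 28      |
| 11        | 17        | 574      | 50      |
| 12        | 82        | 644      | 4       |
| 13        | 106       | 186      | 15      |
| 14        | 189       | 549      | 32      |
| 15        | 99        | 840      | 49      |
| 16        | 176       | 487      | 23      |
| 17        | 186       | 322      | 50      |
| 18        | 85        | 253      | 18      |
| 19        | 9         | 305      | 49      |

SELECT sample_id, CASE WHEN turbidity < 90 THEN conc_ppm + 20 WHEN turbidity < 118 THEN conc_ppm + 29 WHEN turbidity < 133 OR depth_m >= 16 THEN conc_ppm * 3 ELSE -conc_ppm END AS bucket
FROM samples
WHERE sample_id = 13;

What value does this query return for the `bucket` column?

215

sample_id = 13: turbidity=106, conc_ppm=186, depth_m=15.
turbidity < 90 → false
turbidity < 118 → true → 215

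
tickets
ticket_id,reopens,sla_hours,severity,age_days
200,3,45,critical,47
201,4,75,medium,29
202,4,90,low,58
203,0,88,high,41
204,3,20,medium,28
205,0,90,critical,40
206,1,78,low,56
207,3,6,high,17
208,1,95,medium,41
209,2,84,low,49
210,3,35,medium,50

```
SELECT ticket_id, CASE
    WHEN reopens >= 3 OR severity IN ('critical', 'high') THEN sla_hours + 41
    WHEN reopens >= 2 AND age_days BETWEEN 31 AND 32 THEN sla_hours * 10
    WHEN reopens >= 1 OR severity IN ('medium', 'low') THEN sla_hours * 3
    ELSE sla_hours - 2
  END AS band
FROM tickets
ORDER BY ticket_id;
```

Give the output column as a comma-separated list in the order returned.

ticket_id=200: reopens >= 3 OR severity IN ('critical', 'high') → 86
ticket_id=201: reopens >= 3 OR severity IN ('critical', 'high') → 116
ticket_id=202: reopens >= 3 OR severity IN ('critical', 'high') → 131
ticket_id=203: reopens >= 3 OR severity IN ('critical', 'high') → 129
ticket_id=204: reopens >= 3 OR severity IN ('critical', 'high') → 61
ticket_id=205: reopens >= 3 OR severity IN ('critical', 'high') → 131
ticket_id=206: reopens >= 1 OR severity IN ('medium', 'low') → 234
ticket_id=207: reopens >= 3 OR severity IN ('critical', 'high') → 47
ticket_id=208: reopens >= 1 OR severity IN ('medium', 'low') → 285
ticket_id=209: reopens >= 1 OR severity IN ('medium', 'low') → 252
ticket_id=210: reopens >= 3 OR severity IN ('critical', 'high') → 76

86, 116, 131, 129, 61, 131, 234, 47, 285, 252, 76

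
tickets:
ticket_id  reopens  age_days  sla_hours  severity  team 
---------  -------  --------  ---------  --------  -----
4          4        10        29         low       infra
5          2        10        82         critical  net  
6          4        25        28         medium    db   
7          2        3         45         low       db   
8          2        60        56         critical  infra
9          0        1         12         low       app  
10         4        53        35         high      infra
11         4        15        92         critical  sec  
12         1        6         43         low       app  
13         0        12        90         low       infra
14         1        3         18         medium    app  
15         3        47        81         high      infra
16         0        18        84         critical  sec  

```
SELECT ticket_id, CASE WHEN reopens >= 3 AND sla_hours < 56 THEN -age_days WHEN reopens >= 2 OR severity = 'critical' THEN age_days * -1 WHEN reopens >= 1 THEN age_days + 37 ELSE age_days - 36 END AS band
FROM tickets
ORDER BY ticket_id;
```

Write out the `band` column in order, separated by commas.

-10, -10, -25, -3, -60, -35, -53, -15, 43, -24, 40, -47, -18

ticket_id=4: reopens >= 3 AND sla_hours < 56 → -10
ticket_id=5: reopens >= 2 OR severity = 'critical' → -10
ticket_id=6: reopens >= 3 AND sla_hours < 56 → -25
ticket_id=7: reopens >= 2 OR severity = 'critical' → -3
ticket_id=8: reopens >= 2 OR severity = 'critical' → -60
ticket_id=9: ELSE → -35
ticket_id=10: reopens >= 3 AND sla_hours < 56 → -53
ticket_id=11: reopens >= 2 OR severity = 'critical' → -15
ticket_id=12: reopens >= 1 → 43
ticket_id=13: ELSE → -24
ticket_id=14: reopens >= 1 → 40
ticket_id=15: reopens >= 2 OR severity = 'critical' → -47
ticket_id=16: reopens >= 2 OR severity = 'critical' → -18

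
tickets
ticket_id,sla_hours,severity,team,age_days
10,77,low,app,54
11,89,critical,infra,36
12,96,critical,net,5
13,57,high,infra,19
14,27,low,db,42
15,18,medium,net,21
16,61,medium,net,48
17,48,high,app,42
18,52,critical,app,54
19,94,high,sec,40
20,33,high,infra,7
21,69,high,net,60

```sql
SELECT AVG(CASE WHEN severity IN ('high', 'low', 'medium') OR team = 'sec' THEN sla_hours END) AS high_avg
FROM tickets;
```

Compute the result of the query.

ticket_id=10: ✓ → 77
ticket_id=11: ✗
ticket_id=12: ✗
ticket_id=13: ✓ → 57
ticket_id=14: ✓ → 27
ticket_id=15: ✓ → 18
ticket_id=16: ✓ → 61
ticket_id=17: ✓ → 48
ticket_id=18: ✗
ticket_id=19: ✓ → 94
ticket_id=20: ✓ → 33
ticket_id=21: ✓ → 69
high_avg = (77 + 57 + 27 + 18 + 61 + 48 + 94 + 33 + 69) / 9 = 53.7777777778

53.7777777778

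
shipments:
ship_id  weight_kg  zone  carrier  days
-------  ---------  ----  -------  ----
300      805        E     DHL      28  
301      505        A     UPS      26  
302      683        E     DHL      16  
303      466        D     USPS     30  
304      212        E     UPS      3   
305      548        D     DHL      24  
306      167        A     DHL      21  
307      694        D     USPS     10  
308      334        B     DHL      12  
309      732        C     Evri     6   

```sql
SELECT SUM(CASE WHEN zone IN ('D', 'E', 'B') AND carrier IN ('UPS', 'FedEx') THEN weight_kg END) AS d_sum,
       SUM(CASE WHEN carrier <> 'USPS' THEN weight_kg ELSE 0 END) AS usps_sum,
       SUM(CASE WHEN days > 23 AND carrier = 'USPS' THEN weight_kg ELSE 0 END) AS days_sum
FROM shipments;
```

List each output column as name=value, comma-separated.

d_sum=212, usps_sum=3986, days_sum=466

[d_sum: zone IN ('D', 'E', 'B') AND carrier IN ('UPS', 'FedEx')]
ship_id=300: ✗
ship_id=301: ✗
ship_id=302: ✗
ship_id=303: ✗
ship_id=304: ✓ → 212
ship_id=305: ✗
ship_id=306: ✗
ship_id=307: ✗
ship_id=308: ✗
ship_id=309: ✗
d_sum = 212
—
[usps_sum: carrier <> 'USPS']
ship_id=300: ✓ → 805
ship_id=301: ✓ → 505
ship_id=302: ✓ → 683
ship_id=303: ✗
ship_id=304: ✓ → 212
ship_id=305: ✓ → 548
ship_id=306: ✓ → 167
ship_id=307: ✗
ship_id=308: ✓ → 334
ship_id=309: ✓ → 732
usps_sum = 805 + 505 + 683 + 212 + 548 + 167 + 334 + 732 = 3986
—
[days_sum: days > 23 AND carrier = 'USPS']
ship_id=300: ✗
ship_id=301: ✗
ship_id=302: ✗
ship_id=303: ✓ → 466
ship_id=304: ✗
ship_id=305: ✗
ship_id=306: ✗
ship_id=307: ✗
ship_id=308: ✗
ship_id=309: ✗
days_sum = 466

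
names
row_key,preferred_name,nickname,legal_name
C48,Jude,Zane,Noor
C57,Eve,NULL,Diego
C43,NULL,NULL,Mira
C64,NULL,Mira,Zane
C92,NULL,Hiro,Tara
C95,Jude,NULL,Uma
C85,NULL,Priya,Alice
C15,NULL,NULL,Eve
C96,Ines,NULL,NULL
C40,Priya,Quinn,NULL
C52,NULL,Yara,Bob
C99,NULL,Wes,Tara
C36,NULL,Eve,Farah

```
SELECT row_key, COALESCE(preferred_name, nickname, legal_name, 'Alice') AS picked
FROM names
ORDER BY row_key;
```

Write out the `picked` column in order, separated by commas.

Eve, Eve, Priya, Mira, Jude, Yara, Eve, Mira, Priya, Hiro, Jude, Ines, Wes

row_key=C15: preferred_name=NULL, nickname=NULL, legal_name=Eve → Eve
row_key=C36: preferred_name=NULL, nickname=Eve → Eve
row_key=C40: preferred_name=Priya → Priya
row_key=C43: preferred_name=NULL, nickname=NULL, legal_name=Mira → Mira
row_key=C48: preferred_name=Jude → Jude
row_key=C52: preferred_name=NULL, nickname=Yara → Yara
row_key=C57: preferred_name=Eve → Eve
row_key=C64: preferred_name=NULL, nickname=Mira → Mira
row_key=C85: preferred_name=NULL, nickname=Priya → Priya
row_key=C92: preferred_name=NULL, nickname=Hiro → Hiro
row_key=C95: preferred_name=Jude → Jude
row_key=C96: preferred_name=Ines → Ines
row_key=C99: preferred_name=NULL, nickname=Wes → Wes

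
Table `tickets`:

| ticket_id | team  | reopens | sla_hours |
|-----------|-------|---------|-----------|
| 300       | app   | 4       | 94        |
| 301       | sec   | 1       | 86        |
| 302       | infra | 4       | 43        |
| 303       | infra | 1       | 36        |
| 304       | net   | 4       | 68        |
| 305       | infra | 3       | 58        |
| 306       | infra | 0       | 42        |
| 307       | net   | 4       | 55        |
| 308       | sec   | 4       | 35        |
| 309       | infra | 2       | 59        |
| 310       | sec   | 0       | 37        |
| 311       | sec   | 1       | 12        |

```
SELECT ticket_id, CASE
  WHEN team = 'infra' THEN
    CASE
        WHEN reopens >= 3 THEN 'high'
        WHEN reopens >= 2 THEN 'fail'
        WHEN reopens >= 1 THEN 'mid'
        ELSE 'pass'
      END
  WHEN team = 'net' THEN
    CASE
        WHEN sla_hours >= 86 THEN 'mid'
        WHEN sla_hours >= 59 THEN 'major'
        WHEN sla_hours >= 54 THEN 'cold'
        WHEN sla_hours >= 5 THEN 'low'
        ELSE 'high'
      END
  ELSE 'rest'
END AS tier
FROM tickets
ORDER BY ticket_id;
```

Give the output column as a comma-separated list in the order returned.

ticket_id=300: team='app' → outer ELSE → rest
ticket_id=301: team='sec' → outer ELSE → rest
ticket_id=302: team='infra' → inner[reopens >= 3] → high
ticket_id=303: team='infra' → inner[reopens >= 1] → mid
ticket_id=304: team='net' → inner[sla_hours >= 59] → major
ticket_id=305: team='infra' → inner[reopens >= 3] → high
ticket_id=306: team='infra' → inner[ELSE] → pass
ticket_id=307: team='net' → inner[sla_hours >= 54] → cold
ticket_id=308: team='sec' → outer ELSE → rest
ticket_id=309: team='infra' → inner[reopens >= 2] → fail
ticket_id=310: team='sec' → outer ELSE → rest
ticket_id=311: team='sec' → outer ELSE → rest

rest, rest, high, mid, major, high, pass, cold, rest, fail, rest, rest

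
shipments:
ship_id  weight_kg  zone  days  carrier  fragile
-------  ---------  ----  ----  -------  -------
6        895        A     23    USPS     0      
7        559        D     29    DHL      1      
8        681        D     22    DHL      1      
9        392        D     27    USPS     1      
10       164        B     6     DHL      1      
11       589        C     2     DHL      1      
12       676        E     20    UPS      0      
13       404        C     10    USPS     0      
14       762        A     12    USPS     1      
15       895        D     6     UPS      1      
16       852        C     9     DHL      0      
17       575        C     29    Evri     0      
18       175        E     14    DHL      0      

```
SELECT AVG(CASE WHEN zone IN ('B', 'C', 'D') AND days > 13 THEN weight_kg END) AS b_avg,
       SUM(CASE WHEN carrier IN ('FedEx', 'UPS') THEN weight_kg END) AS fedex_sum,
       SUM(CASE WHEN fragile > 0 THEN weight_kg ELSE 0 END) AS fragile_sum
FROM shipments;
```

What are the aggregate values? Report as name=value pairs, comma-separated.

[b_avg: zone IN ('B', 'C', 'D') AND days > 13]
ship_id=6: ✗
ship_id=7: ✓ → 559
ship_id=8: ✓ → 681
ship_id=9: ✓ → 392
ship_id=10: ✗
ship_id=11: ✗
ship_id=12: ✗
ship_id=13: ✗
ship_id=14: ✗
ship_id=15: ✗
ship_id=16: ✗
ship_id=17: ✓ → 575
ship_id=18: ✗
b_avg = (559 + 681 + 392 + 575) / 4 = 551.75
—
[fedex_sum: carrier IN ('FedEx', 'UPS')]
ship_id=6: ✗
ship_id=7: ✗
ship_id=8: ✗
ship_id=9: ✗
ship_id=10: ✗
ship_id=11: ✗
ship_id=12: ✓ → 676
ship_id=13: ✗
ship_id=14: ✗
ship_id=15: ✓ → 895
ship_id=16: ✗
ship_id=17: ✗
ship_id=18: ✗
fedex_sum = 676 + 895 = 1571
—
[fragile_sum: fragile > 0]
ship_id=6: ✗
ship_id=7: ✓ → 559
ship_id=8: ✓ → 681
ship_id=9: ✓ → 392
ship_id=10: ✓ → 164
ship_id=11: ✓ → 589
ship_id=12: ✗
ship_id=13: ✗
ship_id=14: ✓ → 762
ship_id=15: ✓ → 895
ship_id=16: ✗
ship_id=17: ✗
ship_id=18: ✗
fragile_sum = 559 + 681 + 392 + 164 + 589 + 762 + 895 = 4042

b_avg=551.75, fedex_sum=1571, fragile_sum=4042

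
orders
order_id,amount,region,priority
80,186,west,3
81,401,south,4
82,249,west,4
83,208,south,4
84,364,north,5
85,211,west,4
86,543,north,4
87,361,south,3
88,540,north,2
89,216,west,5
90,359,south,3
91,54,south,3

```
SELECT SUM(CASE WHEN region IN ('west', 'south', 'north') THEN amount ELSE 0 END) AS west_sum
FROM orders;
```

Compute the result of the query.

order_id=80: ✓ → 186
order_id=81: ✓ → 401
order_id=82: ✓ → 249
order_id=83: ✓ → 208
order_id=84: ✓ → 364
order_id=85: ✓ → 211
order_id=86: ✓ → 543
order_id=87: ✓ → 361
order_id=88: ✓ → 540
order_id=89: ✓ → 216
order_id=90: ✓ → 359
order_id=91: ✓ → 54
west_sum = 186 + 401 + 249 + 208 + 364 + 211 + 543 + 361 + 540 + 216 + 359 + 54 = 3692

3692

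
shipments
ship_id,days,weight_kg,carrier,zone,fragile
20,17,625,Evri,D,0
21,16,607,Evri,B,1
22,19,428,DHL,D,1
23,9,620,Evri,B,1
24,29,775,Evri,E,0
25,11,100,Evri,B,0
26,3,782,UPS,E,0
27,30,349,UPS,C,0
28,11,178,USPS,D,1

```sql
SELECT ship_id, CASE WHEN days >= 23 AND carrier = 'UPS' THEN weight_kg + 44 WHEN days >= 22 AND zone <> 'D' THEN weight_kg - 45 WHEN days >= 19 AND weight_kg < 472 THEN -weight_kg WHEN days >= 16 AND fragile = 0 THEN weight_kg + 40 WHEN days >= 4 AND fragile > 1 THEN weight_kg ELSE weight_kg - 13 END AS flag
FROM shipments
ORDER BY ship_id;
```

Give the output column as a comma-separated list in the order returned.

ship_id=20: days >= 16 AND fragile = 0 → 665
ship_id=21: ELSE → 594
ship_id=22: days >= 19 AND weight_kg < 472 → -428
ship_id=23: ELSE → 607
ship_id=24: days >= 22 AND zone <> 'D' → 730
ship_id=25: ELSE → 87
ship_id=26: ELSE → 769
ship_id=27: days >= 23 AND carrier = 'UPS' → 393
ship_id=28: ELSE → 165

665, 594, -428, 607, 730, 87, 769, 393, 165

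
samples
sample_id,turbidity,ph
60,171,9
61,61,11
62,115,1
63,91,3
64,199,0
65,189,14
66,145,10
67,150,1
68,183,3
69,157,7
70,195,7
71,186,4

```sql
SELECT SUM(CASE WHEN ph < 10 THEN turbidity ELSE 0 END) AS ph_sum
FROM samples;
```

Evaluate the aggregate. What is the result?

1447

sample_id=60: ✓ → 171
sample_id=61: ✗
sample_id=62: ✓ → 115
sample_id=63: ✓ → 91
sample_id=64: ✓ → 199
sample_id=65: ✗
sample_id=66: ✗
sample_id=67: ✓ → 150
sample_id=68: ✓ → 183
sample_id=69: ✓ → 157
sample_id=70: ✓ → 195
sample_id=71: ✓ → 186
ph_sum = 171 + 115 + 91 + 199 + 150 + 183 + 157 + 195 + 186 = 1447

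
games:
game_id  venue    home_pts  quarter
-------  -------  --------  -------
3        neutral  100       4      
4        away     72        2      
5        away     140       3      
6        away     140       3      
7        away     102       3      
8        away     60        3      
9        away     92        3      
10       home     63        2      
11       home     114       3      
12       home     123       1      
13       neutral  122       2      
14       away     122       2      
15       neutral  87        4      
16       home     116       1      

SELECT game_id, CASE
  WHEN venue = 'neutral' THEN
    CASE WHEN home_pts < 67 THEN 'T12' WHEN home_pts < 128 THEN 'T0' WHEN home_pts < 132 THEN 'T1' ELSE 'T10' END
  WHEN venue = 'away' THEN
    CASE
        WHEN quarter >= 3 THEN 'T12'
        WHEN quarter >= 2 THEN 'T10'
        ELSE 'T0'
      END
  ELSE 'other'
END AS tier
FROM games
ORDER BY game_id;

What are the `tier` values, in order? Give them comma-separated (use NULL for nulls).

T0, T10, T12, T12, T12, T12, T12, other, other, other, T0, T10, T0, other

game_id=3: venue='neutral' → inner[home_pts < 128] → T0
game_id=4: venue='away' → inner[quarter >= 2] → T10
game_id=5: venue='away' → inner[quarter >= 3] → T12
game_id=6: venue='away' → inner[quarter >= 3] → T12
game_id=7: venue='away' → inner[quarter >= 3] → T12
game_id=8: venue='away' → inner[quarter >= 3] → T12
game_id=9: venue='away' → inner[quarter >= 3] → T12
game_id=10: venue='home' → outer ELSE → other
game_id=11: venue='home' → outer ELSE → other
game_id=12: venue='home' → outer ELSE → other
game_id=13: venue='neutral' → inner[home_pts < 128] → T0
game_id=14: venue='away' → inner[quarter >= 2] → T10
game_id=15: venue='neutral' → inner[home_pts < 128] → T0
game_id=16: venue='home' → outer ELSE → other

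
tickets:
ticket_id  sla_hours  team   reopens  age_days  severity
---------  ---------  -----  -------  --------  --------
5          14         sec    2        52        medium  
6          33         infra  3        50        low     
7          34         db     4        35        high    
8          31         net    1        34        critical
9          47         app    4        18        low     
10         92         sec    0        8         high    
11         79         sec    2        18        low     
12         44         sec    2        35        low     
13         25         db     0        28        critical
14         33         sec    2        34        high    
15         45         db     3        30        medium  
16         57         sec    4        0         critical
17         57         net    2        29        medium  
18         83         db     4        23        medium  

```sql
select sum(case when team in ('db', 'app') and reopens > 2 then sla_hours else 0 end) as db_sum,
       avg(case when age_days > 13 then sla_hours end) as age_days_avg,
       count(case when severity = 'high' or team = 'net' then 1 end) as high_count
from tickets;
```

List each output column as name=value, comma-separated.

[db_sum: team in ('db', 'app') and reopens > 2]
ticket_id=5: ✗
ticket_id=6: ✗
ticket_id=7: ✓ → 34
ticket_id=8: ✗
ticket_id=9: ✓ → 47
ticket_id=10: ✗
ticket_id=11: ✗
ticket_id=12: ✗
ticket_id=13: ✗
ticket_id=14: ✗
ticket_id=15: ✓ → 45
ticket_id=16: ✗
ticket_id=17: ✗
ticket_id=18: ✓ → 83
db_sum = 34 + 47 + 45 + 83 = 209
—
[age_days_avg: age_days > 13]
ticket_id=5: ✓ → 14
ticket_id=6: ✓ → 33
ticket_id=7: ✓ → 34
ticket_id=8: ✓ → 31
ticket_id=9: ✓ → 47
ticket_id=10: ✗
ticket_id=11: ✓ → 79
ticket_id=12: ✓ → 44
ticket_id=13: ✓ → 25
ticket_id=14: ✓ → 33
ticket_id=15: ✓ → 45
ticket_id=16: ✗
ticket_id=17: ✓ → 57
ticket_id=18: ✓ → 83
age_days_avg = (14 + 33 + 34 + 31 + 47 + 79 + 44 + 25 + 33 + 45 + 57 + 83) / 12 = 43.75
—
[high_count: severity = 'high' or team = 'net']
ticket_id=5: ✗
ticket_id=6: ✗
ticket_id=7: ✓ → 1
ticket_id=8: ✓ → 1
ticket_id=9: ✗
ticket_id=10: ✓ → 1
ticket_id=11: ✗
ticket_id=12: ✗
ticket_id=13: ✗
ticket_id=14: ✓ → 1
ticket_id=15: ✗
ticket_id=16: ✗
ticket_id=17: ✓ → 1
ticket_id=18: ✗
high_count = COUNT(1, 1, 1, 1, 1) = 5

db_sum=209, age_days_avg=43.75, high_count=5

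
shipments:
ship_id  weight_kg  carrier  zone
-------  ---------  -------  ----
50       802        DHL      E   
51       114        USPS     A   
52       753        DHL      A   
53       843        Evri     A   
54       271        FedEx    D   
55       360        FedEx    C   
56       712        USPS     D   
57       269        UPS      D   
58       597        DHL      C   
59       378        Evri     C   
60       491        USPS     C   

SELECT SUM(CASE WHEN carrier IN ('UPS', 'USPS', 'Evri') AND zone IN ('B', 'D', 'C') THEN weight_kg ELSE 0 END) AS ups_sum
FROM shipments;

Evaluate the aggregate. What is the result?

1850

ship_id=50: ✗
ship_id=51: ✗
ship_id=52: ✗
ship_id=53: ✗
ship_id=54: ✗
ship_id=55: ✗
ship_id=56: ✓ → 712
ship_id=57: ✓ → 269
ship_id=58: ✗
ship_id=59: ✓ → 378
ship_id=60: ✓ → 491
ups_sum = 712 + 269 + 378 + 491 = 1850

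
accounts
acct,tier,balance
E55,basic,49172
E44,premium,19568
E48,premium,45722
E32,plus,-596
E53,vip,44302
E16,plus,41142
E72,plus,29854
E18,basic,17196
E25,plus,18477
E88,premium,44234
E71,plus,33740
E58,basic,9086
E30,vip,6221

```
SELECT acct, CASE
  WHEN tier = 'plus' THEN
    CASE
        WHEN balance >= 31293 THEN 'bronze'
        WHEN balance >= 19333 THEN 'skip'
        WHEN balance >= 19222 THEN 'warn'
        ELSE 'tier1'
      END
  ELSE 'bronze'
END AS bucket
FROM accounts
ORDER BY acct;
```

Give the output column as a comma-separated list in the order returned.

acct=E16: tier='plus' → inner[balance >= 31293] → bronze
acct=E18: tier='basic' → outer ELSE → bronze
acct=E25: tier='plus' → inner[ELSE] → tier1
acct=E30: tier='vip' → outer ELSE → bronze
acct=E32: tier='plus' → inner[ELSE] → tier1
acct=E44: tier='premium' → outer ELSE → bronze
acct=E48: tier='premium' → outer ELSE → bronze
acct=E53: tier='vip' → outer ELSE → bronze
acct=E55: tier='basic' → outer ELSE → bronze
acct=E58: tier='basic' → outer ELSE → bronze
acct=E71: tier='plus' → inner[balance >= 31293] → bronze
acct=E72: tier='plus' → inner[balance >= 19333] → skip
acct=E88: tier='premium' → outer ELSE → bronze

bronze, bronze, tier1, bronze, tier1, bronze, bronze, bronze, bronze, bronze, bronze, skip, bronze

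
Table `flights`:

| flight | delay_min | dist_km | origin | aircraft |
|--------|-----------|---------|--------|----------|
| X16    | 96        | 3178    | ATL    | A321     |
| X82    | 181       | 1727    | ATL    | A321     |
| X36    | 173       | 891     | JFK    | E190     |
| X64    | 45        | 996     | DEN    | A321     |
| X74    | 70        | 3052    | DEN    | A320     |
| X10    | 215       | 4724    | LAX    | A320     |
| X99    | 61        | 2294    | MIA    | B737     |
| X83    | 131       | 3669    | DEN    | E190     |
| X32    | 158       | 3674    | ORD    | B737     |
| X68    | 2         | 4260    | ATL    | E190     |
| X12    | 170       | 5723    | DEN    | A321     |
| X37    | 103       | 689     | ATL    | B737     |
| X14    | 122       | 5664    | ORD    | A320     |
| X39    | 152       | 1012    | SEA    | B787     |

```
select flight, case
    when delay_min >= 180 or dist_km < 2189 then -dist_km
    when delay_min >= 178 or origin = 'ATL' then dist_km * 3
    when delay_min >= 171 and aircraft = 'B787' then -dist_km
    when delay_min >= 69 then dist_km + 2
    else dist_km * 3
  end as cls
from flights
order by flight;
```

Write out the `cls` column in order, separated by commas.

-4724, 5725, 5666, 9534, 3676, -891, -689, -1012, -996, 12780, 3054, -1727, 3671, 6882

flight=X10: delay_min >= 180 or dist_km < 2189 → -4724
flight=X12: delay_min >= 69 → 5725
flight=X14: delay_min >= 69 → 5666
flight=X16: delay_min >= 178 or origin = 'ATL' → 9534
flight=X32: delay_min >= 69 → 3676
flight=X36: delay_min >= 180 or dist_km < 2189 → -891
flight=X37: delay_min >= 180 or dist_km < 2189 → -689
flight=X39: delay_min >= 180 or dist_km < 2189 → -1012
flight=X64: delay_min >= 180 or dist_km < 2189 → -996
flight=X68: delay_min >= 178 or origin = 'ATL' → 12780
flight=X74: delay_min >= 69 → 3054
flight=X82: delay_min >= 180 or dist_km < 2189 → -1727
flight=X83: delay_min >= 69 → 3671
flight=X99: ELSE → 6882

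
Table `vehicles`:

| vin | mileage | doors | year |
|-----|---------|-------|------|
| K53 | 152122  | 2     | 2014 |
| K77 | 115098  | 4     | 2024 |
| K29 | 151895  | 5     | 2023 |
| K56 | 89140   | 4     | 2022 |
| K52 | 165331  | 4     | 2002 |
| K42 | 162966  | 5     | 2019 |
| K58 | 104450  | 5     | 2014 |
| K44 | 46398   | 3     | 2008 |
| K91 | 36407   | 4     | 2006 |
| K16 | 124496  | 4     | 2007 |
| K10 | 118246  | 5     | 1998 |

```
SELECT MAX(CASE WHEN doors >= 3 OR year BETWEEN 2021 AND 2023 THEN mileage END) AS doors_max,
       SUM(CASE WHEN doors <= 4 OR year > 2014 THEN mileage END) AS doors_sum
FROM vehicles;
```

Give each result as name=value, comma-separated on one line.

[doors_max: doors >= 3 OR year BETWEEN 2021 AND 2023]
vin=K53: ✗
vin=K77: ✓ → 115098
vin=K29: ✓ → 151895
vin=K56: ✓ → 89140
vin=K52: ✓ → 165331
vin=K42: ✓ → 162966
vin=K58: ✓ → 104450
vin=K44: ✓ → 46398
vin=K91: ✓ → 36407
vin=K16: ✓ → 124496
vin=K10: ✓ → 118246
doors_max = MAX(115098, 151895, 89140, 165331, 162966, 104450, 46398, 36407, 124496, 118246) = 165331
—
[doors_sum: doors <= 4 OR year > 2014]
vin=K53: ✓ → 152122
vin=K77: ✓ → 115098
vin=K29: ✓ → 151895
vin=K56: ✓ → 89140
vin=K52: ✓ → 165331
vin=K42: ✓ → 162966
vin=K58: ✗
vin=K44: ✓ → 46398
vin=K91: ✓ → 36407
vin=K16: ✓ → 124496
vin=K10: ✗
doors_sum = 152122 + 115098 + 151895 + 89140 + 165331 + 162966 + 46398 + 36407 + 124496 = 1043853

doors_max=165331, doors_sum=1043853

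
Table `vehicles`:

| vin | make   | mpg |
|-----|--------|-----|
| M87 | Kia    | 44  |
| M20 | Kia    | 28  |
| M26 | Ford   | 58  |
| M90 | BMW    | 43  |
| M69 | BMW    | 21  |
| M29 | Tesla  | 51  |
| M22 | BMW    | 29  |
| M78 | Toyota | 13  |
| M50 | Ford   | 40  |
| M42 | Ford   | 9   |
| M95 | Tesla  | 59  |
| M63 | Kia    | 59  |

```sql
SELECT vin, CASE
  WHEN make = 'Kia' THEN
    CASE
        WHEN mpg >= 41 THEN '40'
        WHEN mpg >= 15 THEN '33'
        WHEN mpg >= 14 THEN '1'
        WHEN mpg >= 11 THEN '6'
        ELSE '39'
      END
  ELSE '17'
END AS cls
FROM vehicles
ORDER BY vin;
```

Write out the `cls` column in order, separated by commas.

vin=M20: make='Kia' → inner[mpg >= 15] → 33
vin=M22: make='BMW' → outer ELSE → 17
vin=M26: make='Ford' → outer ELSE → 17
vin=M29: make='Tesla' → outer ELSE → 17
vin=M42: make='Ford' → outer ELSE → 17
vin=M50: make='Ford' → outer ELSE → 17
vin=M63: make='Kia' → inner[mpg >= 41] → 40
vin=M69: make='BMW' → outer ELSE → 17
vin=M78: make='Toyota' → outer ELSE → 17
vin=M87: make='Kia' → inner[mpg >= 41] → 40
vin=M90: make='BMW' → outer ELSE → 17
vin=M95: make='Tesla' → outer ELSE → 17

33, 17, 17, 17, 17, 17, 40, 17, 17, 40, 17, 17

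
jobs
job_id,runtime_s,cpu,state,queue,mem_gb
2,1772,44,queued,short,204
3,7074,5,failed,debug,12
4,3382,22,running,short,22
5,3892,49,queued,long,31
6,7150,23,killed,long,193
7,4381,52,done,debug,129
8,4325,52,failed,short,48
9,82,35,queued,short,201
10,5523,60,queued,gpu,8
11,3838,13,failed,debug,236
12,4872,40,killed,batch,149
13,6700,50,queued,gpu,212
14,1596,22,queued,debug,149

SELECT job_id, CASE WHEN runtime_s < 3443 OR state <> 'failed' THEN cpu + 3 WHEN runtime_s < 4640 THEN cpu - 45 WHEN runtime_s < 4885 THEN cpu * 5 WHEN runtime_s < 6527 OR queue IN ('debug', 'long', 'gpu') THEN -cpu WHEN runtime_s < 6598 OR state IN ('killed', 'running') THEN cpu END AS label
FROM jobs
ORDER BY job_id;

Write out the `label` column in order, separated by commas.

job_id=2: runtime_s < 3443 OR state <> 'failed' → 47
job_id=3: runtime_s < 6527 OR queue IN ('debug', 'long', 'gpu') → -5
job_id=4: runtime_s < 3443 OR state <> 'failed' → 25
job_id=5: runtime_s < 3443 OR state <> 'failed' → 52
job_id=6: runtime_s < 3443 OR state <> 'failed' → 26
job_id=7: runtime_s < 3443 OR state <> 'failed' → 55
job_id=8: runtime_s < 4640 → 7
job_id=9: runtime_s < 3443 OR state <> 'failed' → 38
job_id=10: runtime_s < 3443 OR state <> 'failed' → 63
job_id=11: runtime_s < 4640 → -32
job_id=12: runtime_s < 3443 OR state <> 'failed' → 43
job_id=13: runtime_s < 3443 OR state <> 'failed' → 53
job_id=14: runtime_s < 3443 OR state <> 'failed' → 25

47, -5, 25, 52, 26, 55, 7, 38, 63, -32, 43, 53, 25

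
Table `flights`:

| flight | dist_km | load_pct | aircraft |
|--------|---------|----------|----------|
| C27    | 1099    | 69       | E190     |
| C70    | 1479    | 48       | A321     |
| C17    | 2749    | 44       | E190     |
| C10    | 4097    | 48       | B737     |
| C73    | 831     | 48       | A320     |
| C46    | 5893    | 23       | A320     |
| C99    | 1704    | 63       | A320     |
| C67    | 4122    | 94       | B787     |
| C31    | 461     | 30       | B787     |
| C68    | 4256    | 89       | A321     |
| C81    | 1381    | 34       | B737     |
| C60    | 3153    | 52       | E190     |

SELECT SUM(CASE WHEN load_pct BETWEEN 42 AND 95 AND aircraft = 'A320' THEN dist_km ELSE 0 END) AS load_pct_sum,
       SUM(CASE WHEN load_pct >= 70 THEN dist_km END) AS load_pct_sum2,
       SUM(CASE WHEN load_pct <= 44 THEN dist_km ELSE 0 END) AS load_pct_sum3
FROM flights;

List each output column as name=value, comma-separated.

[load_pct_sum: load_pct BETWEEN 42 AND 95 AND aircraft = 'A320']
flight=C27: ✗
flight=C70: ✗
flight=C17: ✗
flight=C10: ✗
flight=C73: ✓ → 831
flight=C46: ✗
flight=C99: ✓ → 1704
flight=C67: ✗
flight=C31: ✗
flight=C68: ✗
flight=C81: ✗
flight=C60: ✗
load_pct_sum = 831 + 1704 = 2535
—
[load_pct_sum2: load_pct >= 70]
flight=C27: ✗
flight=C70: ✗
flight=C17: ✗
flight=C10: ✗
flight=C73: ✗
flight=C46: ✗
flight=C99: ✗
flight=C67: ✓ → 4122
flight=C31: ✗
flight=C68: ✓ → 4256
flight=C81: ✗
flight=C60: ✗
load_pct_sum2 = 4122 + 4256 = 8378
—
[load_pct_sum3: load_pct <= 44]
flight=C27: ✗
flight=C70: ✗
flight=C17: ✓ → 2749
flight=C10: ✗
flight=C73: ✗
flight=C46: ✓ → 5893
flight=C99: ✗
flight=C67: ✗
flight=C31: ✓ → 461
flight=C68: ✗
flight=C81: ✓ → 1381
flight=C60: ✗
load_pct_sum3 = 2749 + 5893 + 461 + 1381 = 10484

load_pct_sum=2535, load_pct_sum2=8378, load_pct_sum3=10484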